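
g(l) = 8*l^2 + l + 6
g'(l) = 16*l + 1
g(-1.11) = 14.75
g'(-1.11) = -16.76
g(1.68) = 30.26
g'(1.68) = 27.88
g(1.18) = 18.32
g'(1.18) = 19.88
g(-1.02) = 13.30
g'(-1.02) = -15.32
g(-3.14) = 81.74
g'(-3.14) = -49.24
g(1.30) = 20.82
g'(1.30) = 21.80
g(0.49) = 8.41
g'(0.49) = 8.84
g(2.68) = 66.14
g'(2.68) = 43.88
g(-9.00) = 645.00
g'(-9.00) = -143.00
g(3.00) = 81.00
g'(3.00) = 49.00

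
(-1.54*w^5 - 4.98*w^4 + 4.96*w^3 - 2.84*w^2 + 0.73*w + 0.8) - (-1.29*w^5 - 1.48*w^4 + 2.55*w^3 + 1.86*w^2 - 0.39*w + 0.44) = -0.25*w^5 - 3.5*w^4 + 2.41*w^3 - 4.7*w^2 + 1.12*w + 0.36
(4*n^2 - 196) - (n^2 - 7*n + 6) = 3*n^2 + 7*n - 202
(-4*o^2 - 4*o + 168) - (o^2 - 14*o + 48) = -5*o^2 + 10*o + 120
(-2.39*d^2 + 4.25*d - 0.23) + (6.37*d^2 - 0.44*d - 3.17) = 3.98*d^2 + 3.81*d - 3.4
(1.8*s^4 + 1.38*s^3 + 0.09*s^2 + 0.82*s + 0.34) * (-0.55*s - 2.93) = -0.99*s^5 - 6.033*s^4 - 4.0929*s^3 - 0.7147*s^2 - 2.5896*s - 0.9962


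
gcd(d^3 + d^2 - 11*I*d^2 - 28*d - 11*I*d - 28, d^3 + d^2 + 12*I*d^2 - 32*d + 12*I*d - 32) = d + 1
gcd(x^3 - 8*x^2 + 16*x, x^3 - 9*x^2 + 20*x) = x^2 - 4*x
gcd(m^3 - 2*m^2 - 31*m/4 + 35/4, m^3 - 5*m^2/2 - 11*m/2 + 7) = m^2 - 9*m/2 + 7/2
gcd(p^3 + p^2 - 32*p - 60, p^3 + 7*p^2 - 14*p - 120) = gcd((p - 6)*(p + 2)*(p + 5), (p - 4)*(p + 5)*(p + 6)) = p + 5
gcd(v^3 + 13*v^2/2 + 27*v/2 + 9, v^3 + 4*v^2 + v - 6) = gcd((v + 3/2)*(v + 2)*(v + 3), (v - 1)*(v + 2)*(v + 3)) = v^2 + 5*v + 6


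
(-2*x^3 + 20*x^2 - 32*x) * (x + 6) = -2*x^4 + 8*x^3 + 88*x^2 - 192*x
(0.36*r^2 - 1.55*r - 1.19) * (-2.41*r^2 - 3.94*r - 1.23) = -0.8676*r^4 + 2.3171*r^3 + 8.5321*r^2 + 6.5951*r + 1.4637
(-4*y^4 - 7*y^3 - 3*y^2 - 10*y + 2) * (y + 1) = -4*y^5 - 11*y^4 - 10*y^3 - 13*y^2 - 8*y + 2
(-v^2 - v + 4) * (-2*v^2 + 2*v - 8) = 2*v^4 - 2*v^2 + 16*v - 32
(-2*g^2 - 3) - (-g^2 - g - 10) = -g^2 + g + 7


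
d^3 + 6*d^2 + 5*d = d*(d + 1)*(d + 5)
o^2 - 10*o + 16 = (o - 8)*(o - 2)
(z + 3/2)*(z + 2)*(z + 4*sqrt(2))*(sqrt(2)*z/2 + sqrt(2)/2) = sqrt(2)*z^4/2 + 9*sqrt(2)*z^3/4 + 4*z^3 + 13*sqrt(2)*z^2/4 + 18*z^2 + 3*sqrt(2)*z/2 + 26*z + 12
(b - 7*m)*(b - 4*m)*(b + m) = b^3 - 10*b^2*m + 17*b*m^2 + 28*m^3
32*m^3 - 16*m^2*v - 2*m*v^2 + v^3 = (-4*m + v)*(-2*m + v)*(4*m + v)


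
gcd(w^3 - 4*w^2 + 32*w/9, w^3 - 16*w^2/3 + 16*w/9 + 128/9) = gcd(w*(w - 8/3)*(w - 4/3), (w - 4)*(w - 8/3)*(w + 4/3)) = w - 8/3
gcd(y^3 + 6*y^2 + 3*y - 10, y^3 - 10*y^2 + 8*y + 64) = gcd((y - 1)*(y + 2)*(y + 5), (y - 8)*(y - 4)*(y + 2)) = y + 2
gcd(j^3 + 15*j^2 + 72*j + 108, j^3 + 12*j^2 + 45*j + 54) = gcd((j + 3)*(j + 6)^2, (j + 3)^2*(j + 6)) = j^2 + 9*j + 18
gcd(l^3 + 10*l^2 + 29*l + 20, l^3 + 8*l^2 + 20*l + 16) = l + 4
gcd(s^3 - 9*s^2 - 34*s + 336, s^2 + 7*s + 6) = s + 6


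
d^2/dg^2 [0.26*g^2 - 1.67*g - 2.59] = 0.520000000000000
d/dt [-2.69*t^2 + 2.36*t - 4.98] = 2.36 - 5.38*t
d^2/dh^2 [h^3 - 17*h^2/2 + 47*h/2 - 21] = 6*h - 17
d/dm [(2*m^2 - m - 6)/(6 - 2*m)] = (-m^2 + 6*m - 9/2)/(m^2 - 6*m + 9)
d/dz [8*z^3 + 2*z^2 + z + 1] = 24*z^2 + 4*z + 1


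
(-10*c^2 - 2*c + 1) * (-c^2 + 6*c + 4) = 10*c^4 - 58*c^3 - 53*c^2 - 2*c + 4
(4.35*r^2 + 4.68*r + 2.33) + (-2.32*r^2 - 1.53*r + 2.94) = 2.03*r^2 + 3.15*r + 5.27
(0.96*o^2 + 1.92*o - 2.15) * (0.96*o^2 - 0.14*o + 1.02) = 0.9216*o^4 + 1.7088*o^3 - 1.3536*o^2 + 2.2594*o - 2.193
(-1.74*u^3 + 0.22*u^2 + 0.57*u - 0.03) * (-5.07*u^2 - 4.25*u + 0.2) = 8.8218*u^5 + 6.2796*u^4 - 4.1729*u^3 - 2.2264*u^2 + 0.2415*u - 0.006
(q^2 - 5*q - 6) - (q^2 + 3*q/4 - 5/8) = -23*q/4 - 43/8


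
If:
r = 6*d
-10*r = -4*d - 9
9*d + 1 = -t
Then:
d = 9/56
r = 27/28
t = -137/56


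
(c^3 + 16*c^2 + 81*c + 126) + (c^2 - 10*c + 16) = c^3 + 17*c^2 + 71*c + 142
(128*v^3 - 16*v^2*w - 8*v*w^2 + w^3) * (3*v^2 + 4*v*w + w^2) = 384*v^5 + 464*v^4*w + 40*v^3*w^2 - 45*v^2*w^3 - 4*v*w^4 + w^5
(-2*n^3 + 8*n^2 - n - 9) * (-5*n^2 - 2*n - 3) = 10*n^5 - 36*n^4 - 5*n^3 + 23*n^2 + 21*n + 27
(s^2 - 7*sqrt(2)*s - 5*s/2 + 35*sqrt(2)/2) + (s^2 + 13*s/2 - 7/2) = 2*s^2 - 7*sqrt(2)*s + 4*s - 7/2 + 35*sqrt(2)/2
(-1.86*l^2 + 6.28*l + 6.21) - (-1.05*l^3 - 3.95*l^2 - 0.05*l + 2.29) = 1.05*l^3 + 2.09*l^2 + 6.33*l + 3.92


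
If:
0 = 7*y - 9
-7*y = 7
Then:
No Solution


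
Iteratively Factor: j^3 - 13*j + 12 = (j - 1)*(j^2 + j - 12) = (j - 1)*(j + 4)*(j - 3)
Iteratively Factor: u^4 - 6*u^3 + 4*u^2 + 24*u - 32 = (u - 2)*(u^3 - 4*u^2 - 4*u + 16) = (u - 2)^2*(u^2 - 2*u - 8) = (u - 2)^2*(u + 2)*(u - 4)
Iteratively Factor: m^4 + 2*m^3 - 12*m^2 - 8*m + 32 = (m + 4)*(m^3 - 2*m^2 - 4*m + 8) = (m - 2)*(m + 4)*(m^2 - 4) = (m - 2)^2*(m + 4)*(m + 2)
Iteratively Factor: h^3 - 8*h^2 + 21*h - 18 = (h - 2)*(h^2 - 6*h + 9) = (h - 3)*(h - 2)*(h - 3)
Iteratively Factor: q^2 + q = (q + 1)*(q)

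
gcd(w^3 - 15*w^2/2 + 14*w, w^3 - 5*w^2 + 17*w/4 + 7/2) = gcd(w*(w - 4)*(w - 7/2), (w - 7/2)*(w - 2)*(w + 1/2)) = w - 7/2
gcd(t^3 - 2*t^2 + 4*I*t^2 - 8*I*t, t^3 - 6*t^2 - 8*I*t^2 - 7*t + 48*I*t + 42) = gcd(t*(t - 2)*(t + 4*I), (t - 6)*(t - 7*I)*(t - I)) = 1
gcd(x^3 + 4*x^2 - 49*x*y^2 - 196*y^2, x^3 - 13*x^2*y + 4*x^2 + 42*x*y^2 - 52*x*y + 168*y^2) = x^2 - 7*x*y + 4*x - 28*y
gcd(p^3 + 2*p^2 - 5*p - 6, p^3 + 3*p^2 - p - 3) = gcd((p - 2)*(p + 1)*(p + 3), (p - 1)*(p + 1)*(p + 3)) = p^2 + 4*p + 3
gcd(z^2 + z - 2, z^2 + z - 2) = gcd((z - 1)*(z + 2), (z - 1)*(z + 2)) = z^2 + z - 2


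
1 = 1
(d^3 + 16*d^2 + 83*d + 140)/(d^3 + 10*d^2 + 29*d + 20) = (d + 7)/(d + 1)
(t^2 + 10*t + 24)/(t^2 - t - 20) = (t + 6)/(t - 5)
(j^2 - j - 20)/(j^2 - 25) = (j + 4)/(j + 5)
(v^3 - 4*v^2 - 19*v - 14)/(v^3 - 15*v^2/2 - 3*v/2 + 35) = 2*(v + 1)/(2*v - 5)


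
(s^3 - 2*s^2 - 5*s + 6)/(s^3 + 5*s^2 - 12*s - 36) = (s - 1)/(s + 6)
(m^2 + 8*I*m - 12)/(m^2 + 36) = (m + 2*I)/(m - 6*I)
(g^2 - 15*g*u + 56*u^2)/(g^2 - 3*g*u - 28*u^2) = (g - 8*u)/(g + 4*u)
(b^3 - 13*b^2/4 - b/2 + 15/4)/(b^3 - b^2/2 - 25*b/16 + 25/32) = 8*(b^2 - 2*b - 3)/(8*b^2 + 6*b - 5)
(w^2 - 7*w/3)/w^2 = (w - 7/3)/w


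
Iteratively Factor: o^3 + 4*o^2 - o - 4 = (o + 4)*(o^2 - 1) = (o - 1)*(o + 4)*(o + 1)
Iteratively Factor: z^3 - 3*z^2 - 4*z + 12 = (z - 3)*(z^2 - 4) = (z - 3)*(z + 2)*(z - 2)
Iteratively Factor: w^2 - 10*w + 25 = (w - 5)*(w - 5)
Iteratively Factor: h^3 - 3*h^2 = (h)*(h^2 - 3*h) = h*(h - 3)*(h)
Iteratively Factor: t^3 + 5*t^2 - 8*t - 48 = (t + 4)*(t^2 + t - 12) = (t - 3)*(t + 4)*(t + 4)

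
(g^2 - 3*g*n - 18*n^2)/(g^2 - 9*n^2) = (g - 6*n)/(g - 3*n)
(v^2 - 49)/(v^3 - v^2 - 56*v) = (v - 7)/(v*(v - 8))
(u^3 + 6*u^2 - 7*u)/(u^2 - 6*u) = (u^2 + 6*u - 7)/(u - 6)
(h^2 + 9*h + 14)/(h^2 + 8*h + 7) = (h + 2)/(h + 1)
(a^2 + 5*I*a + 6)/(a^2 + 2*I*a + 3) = (a + 6*I)/(a + 3*I)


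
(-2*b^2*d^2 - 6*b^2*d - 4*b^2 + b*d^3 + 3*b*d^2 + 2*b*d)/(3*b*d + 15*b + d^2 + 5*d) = b*(-2*b*d^2 - 6*b*d - 4*b + d^3 + 3*d^2 + 2*d)/(3*b*d + 15*b + d^2 + 5*d)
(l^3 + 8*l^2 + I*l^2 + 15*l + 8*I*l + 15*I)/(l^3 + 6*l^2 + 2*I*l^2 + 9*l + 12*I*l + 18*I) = (l^2 + l*(5 + I) + 5*I)/(l^2 + l*(3 + 2*I) + 6*I)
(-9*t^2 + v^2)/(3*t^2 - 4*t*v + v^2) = (-3*t - v)/(t - v)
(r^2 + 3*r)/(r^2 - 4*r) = (r + 3)/(r - 4)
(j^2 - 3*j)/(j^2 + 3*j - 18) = j/(j + 6)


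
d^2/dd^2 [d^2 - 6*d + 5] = 2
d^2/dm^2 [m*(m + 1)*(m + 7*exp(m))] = 7*m^2*exp(m) + 35*m*exp(m) + 6*m + 28*exp(m) + 2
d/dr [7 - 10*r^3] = -30*r^2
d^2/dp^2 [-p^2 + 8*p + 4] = -2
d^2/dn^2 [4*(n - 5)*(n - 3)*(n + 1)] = 24*n - 56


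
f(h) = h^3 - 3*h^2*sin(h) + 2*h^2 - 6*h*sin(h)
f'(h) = -3*h^2*cos(h) + 3*h^2 - 6*h*sin(h) - 6*h*cos(h) + 4*h - 6*sin(h)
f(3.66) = 106.61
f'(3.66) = 122.66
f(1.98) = -6.09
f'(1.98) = 12.68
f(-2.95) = -6.67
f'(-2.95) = 20.33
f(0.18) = -0.14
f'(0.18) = -1.61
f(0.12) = -0.06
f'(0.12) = -1.04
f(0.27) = -0.32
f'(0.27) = -2.51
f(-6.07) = -165.64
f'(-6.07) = 20.25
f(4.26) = 185.56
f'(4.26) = 134.84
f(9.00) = 768.60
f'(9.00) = 524.88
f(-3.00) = -7.73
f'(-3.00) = 22.22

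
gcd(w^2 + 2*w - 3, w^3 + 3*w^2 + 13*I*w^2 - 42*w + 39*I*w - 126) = w + 3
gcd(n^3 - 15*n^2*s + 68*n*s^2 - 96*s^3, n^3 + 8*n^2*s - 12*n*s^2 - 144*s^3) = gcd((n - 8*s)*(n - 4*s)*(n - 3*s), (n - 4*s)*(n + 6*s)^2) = -n + 4*s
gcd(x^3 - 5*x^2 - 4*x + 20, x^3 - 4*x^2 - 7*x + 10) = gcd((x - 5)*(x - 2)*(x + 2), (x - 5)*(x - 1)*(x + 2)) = x^2 - 3*x - 10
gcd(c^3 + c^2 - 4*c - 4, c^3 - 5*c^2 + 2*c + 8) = c^2 - c - 2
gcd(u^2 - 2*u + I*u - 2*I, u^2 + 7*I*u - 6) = u + I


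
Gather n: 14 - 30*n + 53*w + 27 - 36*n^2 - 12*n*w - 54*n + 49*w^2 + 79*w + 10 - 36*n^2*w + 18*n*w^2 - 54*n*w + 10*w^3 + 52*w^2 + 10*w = n^2*(-36*w - 36) + n*(18*w^2 - 66*w - 84) + 10*w^3 + 101*w^2 + 142*w + 51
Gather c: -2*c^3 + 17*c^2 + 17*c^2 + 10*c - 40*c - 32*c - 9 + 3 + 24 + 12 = -2*c^3 + 34*c^2 - 62*c + 30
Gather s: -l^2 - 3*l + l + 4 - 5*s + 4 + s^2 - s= -l^2 - 2*l + s^2 - 6*s + 8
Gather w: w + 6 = w + 6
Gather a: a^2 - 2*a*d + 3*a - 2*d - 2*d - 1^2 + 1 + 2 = a^2 + a*(3 - 2*d) - 4*d + 2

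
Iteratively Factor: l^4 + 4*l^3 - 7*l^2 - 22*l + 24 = (l - 2)*(l^3 + 6*l^2 + 5*l - 12) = (l - 2)*(l + 4)*(l^2 + 2*l - 3) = (l - 2)*(l - 1)*(l + 4)*(l + 3)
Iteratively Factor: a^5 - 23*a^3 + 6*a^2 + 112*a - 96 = (a - 2)*(a^4 + 2*a^3 - 19*a^2 - 32*a + 48) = (a - 2)*(a + 4)*(a^3 - 2*a^2 - 11*a + 12) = (a - 2)*(a + 3)*(a + 4)*(a^2 - 5*a + 4) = (a - 2)*(a - 1)*(a + 3)*(a + 4)*(a - 4)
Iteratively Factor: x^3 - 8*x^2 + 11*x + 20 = (x - 4)*(x^2 - 4*x - 5) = (x - 5)*(x - 4)*(x + 1)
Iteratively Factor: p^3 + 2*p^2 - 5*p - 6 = (p + 3)*(p^2 - p - 2) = (p - 2)*(p + 3)*(p + 1)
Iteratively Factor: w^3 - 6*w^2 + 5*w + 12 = (w - 3)*(w^2 - 3*w - 4) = (w - 3)*(w + 1)*(w - 4)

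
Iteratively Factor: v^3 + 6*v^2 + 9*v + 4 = (v + 4)*(v^2 + 2*v + 1) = (v + 1)*(v + 4)*(v + 1)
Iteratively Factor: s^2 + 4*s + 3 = (s + 1)*(s + 3)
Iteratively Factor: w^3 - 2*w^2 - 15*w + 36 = (w + 4)*(w^2 - 6*w + 9) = (w - 3)*(w + 4)*(w - 3)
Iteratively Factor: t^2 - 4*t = (t - 4)*(t)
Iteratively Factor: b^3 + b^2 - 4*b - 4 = (b + 2)*(b^2 - b - 2) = (b - 2)*(b + 2)*(b + 1)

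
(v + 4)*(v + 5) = v^2 + 9*v + 20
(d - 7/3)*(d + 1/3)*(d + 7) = d^3 + 5*d^2 - 133*d/9 - 49/9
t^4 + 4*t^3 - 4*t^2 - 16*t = t*(t - 2)*(t + 2)*(t + 4)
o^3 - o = o*(o - 1)*(o + 1)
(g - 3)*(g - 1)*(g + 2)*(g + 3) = g^4 + g^3 - 11*g^2 - 9*g + 18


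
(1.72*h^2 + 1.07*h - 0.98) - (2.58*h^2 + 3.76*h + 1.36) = -0.86*h^2 - 2.69*h - 2.34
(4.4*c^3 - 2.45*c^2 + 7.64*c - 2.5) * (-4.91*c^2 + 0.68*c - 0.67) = -21.604*c^5 + 15.0215*c^4 - 42.1264*c^3 + 19.1117*c^2 - 6.8188*c + 1.675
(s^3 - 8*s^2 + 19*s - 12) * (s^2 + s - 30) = s^5 - 7*s^4 - 19*s^3 + 247*s^2 - 582*s + 360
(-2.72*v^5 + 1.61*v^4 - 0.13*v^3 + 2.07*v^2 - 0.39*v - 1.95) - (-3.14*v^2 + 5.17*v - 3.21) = -2.72*v^5 + 1.61*v^4 - 0.13*v^3 + 5.21*v^2 - 5.56*v + 1.26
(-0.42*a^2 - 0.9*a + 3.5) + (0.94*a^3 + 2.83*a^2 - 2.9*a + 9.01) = 0.94*a^3 + 2.41*a^2 - 3.8*a + 12.51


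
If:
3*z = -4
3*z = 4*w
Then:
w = -1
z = -4/3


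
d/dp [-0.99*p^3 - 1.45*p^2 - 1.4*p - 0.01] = -2.97*p^2 - 2.9*p - 1.4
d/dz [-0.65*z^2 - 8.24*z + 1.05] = -1.3*z - 8.24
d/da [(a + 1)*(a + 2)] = 2*a + 3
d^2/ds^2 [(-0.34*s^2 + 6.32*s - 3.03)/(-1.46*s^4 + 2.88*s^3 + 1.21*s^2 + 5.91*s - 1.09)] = (4.348464*s^8 - 170.238336*s^7 + 561.205816*s^6 - 594.545808*s^5 - 301.814364*s^4 + 472.233964*s^3 + 42.8058059999999*s^2 + 137.064966*s + 139.039112)/(3.112136*s^12 - 18.417024*s^11 + 28.591764*s^10 - 31.154292*s^9 + 132.376626*s^8 - 124.565292*s^7 + 43.211633*s^6 - 361.377729*s^5 - 5.48148599999998*s^4 - 169.922061*s^3 + 109.902084*s^2 - 21.065013*s + 1.295029)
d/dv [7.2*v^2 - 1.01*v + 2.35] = 14.4*v - 1.01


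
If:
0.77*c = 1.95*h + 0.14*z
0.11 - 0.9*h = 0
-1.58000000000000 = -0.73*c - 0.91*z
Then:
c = 0.55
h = 0.12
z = 1.30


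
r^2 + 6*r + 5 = (r + 1)*(r + 5)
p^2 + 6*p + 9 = (p + 3)^2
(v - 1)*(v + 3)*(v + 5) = v^3 + 7*v^2 + 7*v - 15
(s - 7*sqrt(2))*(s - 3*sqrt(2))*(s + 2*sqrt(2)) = s^3 - 8*sqrt(2)*s^2 + 2*s + 84*sqrt(2)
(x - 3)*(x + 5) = x^2 + 2*x - 15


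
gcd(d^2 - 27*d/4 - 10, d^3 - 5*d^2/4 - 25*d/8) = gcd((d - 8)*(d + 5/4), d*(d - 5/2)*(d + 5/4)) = d + 5/4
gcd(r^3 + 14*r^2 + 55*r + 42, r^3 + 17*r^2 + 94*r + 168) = r^2 + 13*r + 42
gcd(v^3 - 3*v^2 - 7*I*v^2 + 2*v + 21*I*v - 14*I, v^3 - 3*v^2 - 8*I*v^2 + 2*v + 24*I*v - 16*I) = v^2 - 3*v + 2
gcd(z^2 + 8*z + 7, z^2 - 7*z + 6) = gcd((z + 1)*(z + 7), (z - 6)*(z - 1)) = 1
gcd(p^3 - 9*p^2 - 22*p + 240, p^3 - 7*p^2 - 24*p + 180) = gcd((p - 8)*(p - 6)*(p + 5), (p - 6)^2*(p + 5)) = p^2 - p - 30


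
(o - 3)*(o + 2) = o^2 - o - 6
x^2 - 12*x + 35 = (x - 7)*(x - 5)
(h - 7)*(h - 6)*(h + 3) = h^3 - 10*h^2 + 3*h + 126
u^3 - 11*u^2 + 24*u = u*(u - 8)*(u - 3)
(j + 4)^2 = j^2 + 8*j + 16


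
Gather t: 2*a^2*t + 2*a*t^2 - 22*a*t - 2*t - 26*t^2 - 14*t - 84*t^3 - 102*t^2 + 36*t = -84*t^3 + t^2*(2*a - 128) + t*(2*a^2 - 22*a + 20)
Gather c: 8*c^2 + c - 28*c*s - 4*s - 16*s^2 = 8*c^2 + c*(1 - 28*s) - 16*s^2 - 4*s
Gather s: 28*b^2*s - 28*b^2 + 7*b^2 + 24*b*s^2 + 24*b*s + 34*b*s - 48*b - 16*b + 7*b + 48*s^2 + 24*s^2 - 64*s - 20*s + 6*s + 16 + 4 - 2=-21*b^2 - 57*b + s^2*(24*b + 72) + s*(28*b^2 + 58*b - 78) + 18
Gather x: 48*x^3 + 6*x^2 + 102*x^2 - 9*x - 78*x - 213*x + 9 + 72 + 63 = 48*x^3 + 108*x^2 - 300*x + 144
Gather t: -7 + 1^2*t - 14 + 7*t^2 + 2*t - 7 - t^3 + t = -t^3 + 7*t^2 + 4*t - 28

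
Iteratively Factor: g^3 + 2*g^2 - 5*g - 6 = (g - 2)*(g^2 + 4*g + 3) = (g - 2)*(g + 3)*(g + 1)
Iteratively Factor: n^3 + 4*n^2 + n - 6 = (n - 1)*(n^2 + 5*n + 6) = (n - 1)*(n + 3)*(n + 2)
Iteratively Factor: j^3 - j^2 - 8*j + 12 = (j + 3)*(j^2 - 4*j + 4) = (j - 2)*(j + 3)*(j - 2)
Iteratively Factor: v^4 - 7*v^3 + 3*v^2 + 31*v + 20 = (v - 5)*(v^3 - 2*v^2 - 7*v - 4) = (v - 5)*(v - 4)*(v^2 + 2*v + 1) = (v - 5)*(v - 4)*(v + 1)*(v + 1)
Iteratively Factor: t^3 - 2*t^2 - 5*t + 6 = (t + 2)*(t^2 - 4*t + 3) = (t - 3)*(t + 2)*(t - 1)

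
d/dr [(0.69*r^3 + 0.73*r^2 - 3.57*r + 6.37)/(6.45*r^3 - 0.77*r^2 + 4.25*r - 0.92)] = (-5.2398*r^4 + 51.918*r^3 - 124.8103*r^2 + 8.4666*r - 23.7881)/(41.6025*r^6 - 9.933*r^5 + 55.4179*r^4 - 18.413*r^3 + 19.4793*r^2 - 7.82*r + 0.8464)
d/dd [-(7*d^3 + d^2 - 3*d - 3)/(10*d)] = (-14*d^3 - d^2 - 3)/(10*d^2)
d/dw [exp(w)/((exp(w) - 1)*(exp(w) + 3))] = (-exp(2*w) - 3)*exp(w)/(exp(4*w) + 4*exp(3*w) - 2*exp(2*w) - 12*exp(w) + 9)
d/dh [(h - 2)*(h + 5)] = 2*h + 3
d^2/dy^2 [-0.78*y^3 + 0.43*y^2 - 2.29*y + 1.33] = 0.86 - 4.68*y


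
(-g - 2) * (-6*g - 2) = 6*g^2 + 14*g + 4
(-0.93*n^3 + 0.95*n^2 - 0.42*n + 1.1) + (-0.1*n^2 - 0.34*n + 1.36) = -0.93*n^3 + 0.85*n^2 - 0.76*n + 2.46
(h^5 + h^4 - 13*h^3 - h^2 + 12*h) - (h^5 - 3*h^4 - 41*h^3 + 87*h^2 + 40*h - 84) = 4*h^4 + 28*h^3 - 88*h^2 - 28*h + 84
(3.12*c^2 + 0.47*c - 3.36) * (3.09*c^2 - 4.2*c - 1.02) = 9.6408*c^4 - 11.6517*c^3 - 15.5388*c^2 + 13.6326*c + 3.4272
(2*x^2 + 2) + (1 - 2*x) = 2*x^2 - 2*x + 3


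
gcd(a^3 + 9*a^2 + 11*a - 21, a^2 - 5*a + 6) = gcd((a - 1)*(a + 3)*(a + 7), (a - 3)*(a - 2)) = 1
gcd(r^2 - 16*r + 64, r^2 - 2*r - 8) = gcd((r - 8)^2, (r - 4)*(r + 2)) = 1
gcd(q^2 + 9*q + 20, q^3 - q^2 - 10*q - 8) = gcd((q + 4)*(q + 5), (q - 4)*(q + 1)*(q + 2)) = 1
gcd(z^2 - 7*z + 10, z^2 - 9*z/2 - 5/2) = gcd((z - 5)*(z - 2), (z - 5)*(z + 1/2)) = z - 5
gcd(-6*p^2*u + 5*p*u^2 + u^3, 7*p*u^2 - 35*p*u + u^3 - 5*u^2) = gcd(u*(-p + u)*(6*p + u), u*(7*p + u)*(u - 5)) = u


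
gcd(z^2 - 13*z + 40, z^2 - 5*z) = z - 5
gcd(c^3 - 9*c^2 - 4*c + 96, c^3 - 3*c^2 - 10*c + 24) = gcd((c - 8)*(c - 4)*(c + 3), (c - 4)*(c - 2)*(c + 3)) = c^2 - c - 12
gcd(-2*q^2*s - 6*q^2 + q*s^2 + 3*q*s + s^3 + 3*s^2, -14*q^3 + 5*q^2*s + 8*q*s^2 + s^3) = 2*q^2 - q*s - s^2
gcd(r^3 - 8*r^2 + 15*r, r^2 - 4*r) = r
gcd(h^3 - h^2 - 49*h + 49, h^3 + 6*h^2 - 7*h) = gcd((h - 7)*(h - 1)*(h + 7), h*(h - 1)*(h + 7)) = h^2 + 6*h - 7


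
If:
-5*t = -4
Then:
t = 4/5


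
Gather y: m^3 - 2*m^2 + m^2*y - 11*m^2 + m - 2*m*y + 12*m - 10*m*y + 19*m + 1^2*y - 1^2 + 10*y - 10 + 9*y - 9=m^3 - 13*m^2 + 32*m + y*(m^2 - 12*m + 20) - 20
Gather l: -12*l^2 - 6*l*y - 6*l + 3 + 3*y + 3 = -12*l^2 + l*(-6*y - 6) + 3*y + 6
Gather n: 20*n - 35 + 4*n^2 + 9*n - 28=4*n^2 + 29*n - 63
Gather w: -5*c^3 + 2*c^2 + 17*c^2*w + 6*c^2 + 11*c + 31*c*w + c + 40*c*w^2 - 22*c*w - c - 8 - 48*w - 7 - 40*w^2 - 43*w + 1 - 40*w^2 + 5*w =-5*c^3 + 8*c^2 + 11*c + w^2*(40*c - 80) + w*(17*c^2 + 9*c - 86) - 14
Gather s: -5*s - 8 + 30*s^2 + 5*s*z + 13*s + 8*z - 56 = 30*s^2 + s*(5*z + 8) + 8*z - 64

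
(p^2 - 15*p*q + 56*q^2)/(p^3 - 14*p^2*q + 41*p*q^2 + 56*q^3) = 1/(p + q)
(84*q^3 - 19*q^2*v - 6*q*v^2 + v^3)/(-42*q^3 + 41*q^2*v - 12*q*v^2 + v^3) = (-4*q - v)/(2*q - v)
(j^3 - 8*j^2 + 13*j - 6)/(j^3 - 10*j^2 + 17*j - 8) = (j - 6)/(j - 8)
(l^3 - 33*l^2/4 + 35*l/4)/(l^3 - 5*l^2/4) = (l - 7)/l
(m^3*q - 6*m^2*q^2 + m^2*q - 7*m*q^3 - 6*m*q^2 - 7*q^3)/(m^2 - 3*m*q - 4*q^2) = q*(-m^2 + 7*m*q - m + 7*q)/(-m + 4*q)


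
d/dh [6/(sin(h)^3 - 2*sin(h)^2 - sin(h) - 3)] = 6*(-3*sin(h)^2 + 4*sin(h) + 1)*cos(h)/(sin(h)*cos(h)^2 - 2*cos(h)^2 + 5)^2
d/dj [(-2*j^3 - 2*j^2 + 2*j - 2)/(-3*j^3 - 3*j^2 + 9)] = 2*(2*j^3 - 11*j^2 - 8*j + 3)/(3*(j^6 + 2*j^5 + j^4 - 6*j^3 - 6*j^2 + 9))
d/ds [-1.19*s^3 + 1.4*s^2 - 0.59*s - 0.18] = -3.57*s^2 + 2.8*s - 0.59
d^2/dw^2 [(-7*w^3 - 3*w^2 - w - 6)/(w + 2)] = 2*(-7*w^3 - 42*w^2 - 84*w - 16)/(w^3 + 6*w^2 + 12*w + 8)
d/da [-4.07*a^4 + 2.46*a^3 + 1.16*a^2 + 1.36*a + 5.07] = -16.28*a^3 + 7.38*a^2 + 2.32*a + 1.36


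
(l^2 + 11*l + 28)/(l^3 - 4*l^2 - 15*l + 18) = (l^2 + 11*l + 28)/(l^3 - 4*l^2 - 15*l + 18)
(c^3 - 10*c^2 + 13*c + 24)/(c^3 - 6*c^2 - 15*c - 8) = (c - 3)/(c + 1)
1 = 1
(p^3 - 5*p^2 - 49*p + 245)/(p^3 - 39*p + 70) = (p - 7)/(p - 2)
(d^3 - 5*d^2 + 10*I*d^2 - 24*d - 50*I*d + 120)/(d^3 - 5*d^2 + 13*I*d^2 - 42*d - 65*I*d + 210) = (d + 4*I)/(d + 7*I)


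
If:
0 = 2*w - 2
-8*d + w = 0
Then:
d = 1/8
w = 1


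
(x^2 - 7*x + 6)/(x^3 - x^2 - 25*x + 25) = (x - 6)/(x^2 - 25)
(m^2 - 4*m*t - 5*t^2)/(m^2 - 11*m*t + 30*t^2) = (-m - t)/(-m + 6*t)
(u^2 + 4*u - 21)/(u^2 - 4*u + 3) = (u + 7)/(u - 1)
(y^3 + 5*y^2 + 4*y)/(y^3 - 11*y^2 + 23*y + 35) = y*(y + 4)/(y^2 - 12*y + 35)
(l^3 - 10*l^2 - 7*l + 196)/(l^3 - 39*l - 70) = (l^2 - 3*l - 28)/(l^2 + 7*l + 10)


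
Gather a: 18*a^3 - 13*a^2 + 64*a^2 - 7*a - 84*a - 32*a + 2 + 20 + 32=18*a^3 + 51*a^2 - 123*a + 54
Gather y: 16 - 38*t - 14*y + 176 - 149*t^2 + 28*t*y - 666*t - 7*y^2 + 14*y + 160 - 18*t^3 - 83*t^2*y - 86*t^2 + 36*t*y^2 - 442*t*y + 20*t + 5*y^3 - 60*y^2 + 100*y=-18*t^3 - 235*t^2 - 684*t + 5*y^3 + y^2*(36*t - 67) + y*(-83*t^2 - 414*t + 100) + 352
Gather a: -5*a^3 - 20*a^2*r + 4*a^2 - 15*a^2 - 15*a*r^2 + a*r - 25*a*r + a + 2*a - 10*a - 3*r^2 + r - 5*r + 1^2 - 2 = -5*a^3 + a^2*(-20*r - 11) + a*(-15*r^2 - 24*r - 7) - 3*r^2 - 4*r - 1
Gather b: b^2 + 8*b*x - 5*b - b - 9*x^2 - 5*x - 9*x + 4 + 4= b^2 + b*(8*x - 6) - 9*x^2 - 14*x + 8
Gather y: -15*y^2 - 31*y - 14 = -15*y^2 - 31*y - 14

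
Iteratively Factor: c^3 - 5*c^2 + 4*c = (c)*(c^2 - 5*c + 4) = c*(c - 4)*(c - 1)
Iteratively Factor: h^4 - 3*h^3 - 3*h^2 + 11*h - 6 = (h - 3)*(h^3 - 3*h + 2) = (h - 3)*(h - 1)*(h^2 + h - 2) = (h - 3)*(h - 1)^2*(h + 2)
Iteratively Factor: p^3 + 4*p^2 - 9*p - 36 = (p - 3)*(p^2 + 7*p + 12) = (p - 3)*(p + 3)*(p + 4)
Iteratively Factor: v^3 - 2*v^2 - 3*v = (v + 1)*(v^2 - 3*v) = (v - 3)*(v + 1)*(v)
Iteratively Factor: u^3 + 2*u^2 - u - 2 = (u - 1)*(u^2 + 3*u + 2) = (u - 1)*(u + 2)*(u + 1)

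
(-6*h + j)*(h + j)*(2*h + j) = -12*h^3 - 16*h^2*j - 3*h*j^2 + j^3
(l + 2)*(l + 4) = l^2 + 6*l + 8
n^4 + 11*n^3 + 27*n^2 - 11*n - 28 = (n - 1)*(n + 1)*(n + 4)*(n + 7)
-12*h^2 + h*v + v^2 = (-3*h + v)*(4*h + v)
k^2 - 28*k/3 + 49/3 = (k - 7)*(k - 7/3)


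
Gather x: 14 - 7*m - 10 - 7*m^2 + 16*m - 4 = -7*m^2 + 9*m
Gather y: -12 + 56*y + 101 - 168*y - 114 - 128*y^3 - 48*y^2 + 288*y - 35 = -128*y^3 - 48*y^2 + 176*y - 60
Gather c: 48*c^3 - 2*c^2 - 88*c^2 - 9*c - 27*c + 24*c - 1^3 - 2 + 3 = 48*c^3 - 90*c^2 - 12*c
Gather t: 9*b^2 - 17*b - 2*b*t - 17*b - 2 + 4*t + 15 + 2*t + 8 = 9*b^2 - 34*b + t*(6 - 2*b) + 21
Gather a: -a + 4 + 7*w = -a + 7*w + 4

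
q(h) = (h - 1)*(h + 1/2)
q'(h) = 2*h - 1/2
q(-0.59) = 0.14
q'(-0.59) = -1.68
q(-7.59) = 60.90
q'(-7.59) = -15.68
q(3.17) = 7.96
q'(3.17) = 5.84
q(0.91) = -0.13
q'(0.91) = 1.32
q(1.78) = 1.78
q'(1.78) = 3.06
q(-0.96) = 0.90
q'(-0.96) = -2.42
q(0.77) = -0.29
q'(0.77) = 1.04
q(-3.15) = 11.00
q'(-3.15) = -6.80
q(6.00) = 32.50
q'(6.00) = 11.50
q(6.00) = 32.50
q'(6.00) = 11.50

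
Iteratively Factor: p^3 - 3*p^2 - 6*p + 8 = (p + 2)*(p^2 - 5*p + 4) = (p - 4)*(p + 2)*(p - 1)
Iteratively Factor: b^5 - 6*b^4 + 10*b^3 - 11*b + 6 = (b + 1)*(b^4 - 7*b^3 + 17*b^2 - 17*b + 6) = (b - 1)*(b + 1)*(b^3 - 6*b^2 + 11*b - 6) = (b - 2)*(b - 1)*(b + 1)*(b^2 - 4*b + 3) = (b - 3)*(b - 2)*(b - 1)*(b + 1)*(b - 1)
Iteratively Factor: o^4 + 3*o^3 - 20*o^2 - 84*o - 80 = (o + 2)*(o^3 + o^2 - 22*o - 40) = (o + 2)*(o + 4)*(o^2 - 3*o - 10) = (o + 2)^2*(o + 4)*(o - 5)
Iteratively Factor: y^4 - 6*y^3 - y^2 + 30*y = (y - 3)*(y^3 - 3*y^2 - 10*y) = y*(y - 3)*(y^2 - 3*y - 10) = y*(y - 5)*(y - 3)*(y + 2)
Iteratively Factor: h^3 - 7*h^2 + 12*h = (h - 3)*(h^2 - 4*h) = h*(h - 3)*(h - 4)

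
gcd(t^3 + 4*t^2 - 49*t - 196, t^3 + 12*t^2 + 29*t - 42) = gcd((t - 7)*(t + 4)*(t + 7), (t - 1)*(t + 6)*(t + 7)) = t + 7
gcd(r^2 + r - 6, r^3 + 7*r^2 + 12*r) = r + 3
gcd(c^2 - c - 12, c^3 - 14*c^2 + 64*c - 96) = c - 4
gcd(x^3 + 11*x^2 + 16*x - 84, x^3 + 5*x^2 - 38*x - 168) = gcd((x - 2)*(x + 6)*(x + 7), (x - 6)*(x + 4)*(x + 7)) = x + 7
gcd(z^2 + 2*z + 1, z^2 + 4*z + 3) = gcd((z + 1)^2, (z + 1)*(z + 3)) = z + 1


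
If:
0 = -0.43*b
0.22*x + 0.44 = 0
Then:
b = 0.00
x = -2.00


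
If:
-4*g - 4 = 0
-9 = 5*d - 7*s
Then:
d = 7*s/5 - 9/5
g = -1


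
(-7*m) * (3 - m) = 7*m^2 - 21*m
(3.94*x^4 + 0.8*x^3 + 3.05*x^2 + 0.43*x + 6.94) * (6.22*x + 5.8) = 24.5068*x^5 + 27.828*x^4 + 23.611*x^3 + 20.3646*x^2 + 45.6608*x + 40.252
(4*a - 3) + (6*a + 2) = 10*a - 1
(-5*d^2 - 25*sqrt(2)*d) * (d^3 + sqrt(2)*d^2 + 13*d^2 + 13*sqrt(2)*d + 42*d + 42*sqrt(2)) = -5*d^5 - 65*d^4 - 30*sqrt(2)*d^4 - 390*sqrt(2)*d^3 - 260*d^3 - 1260*sqrt(2)*d^2 - 650*d^2 - 2100*d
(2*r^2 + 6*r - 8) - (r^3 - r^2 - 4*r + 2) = -r^3 + 3*r^2 + 10*r - 10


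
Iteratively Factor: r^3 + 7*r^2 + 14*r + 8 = (r + 2)*(r^2 + 5*r + 4) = (r + 1)*(r + 2)*(r + 4)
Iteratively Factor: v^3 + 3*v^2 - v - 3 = (v + 3)*(v^2 - 1) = (v - 1)*(v + 3)*(v + 1)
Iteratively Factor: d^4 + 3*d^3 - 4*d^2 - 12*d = (d)*(d^3 + 3*d^2 - 4*d - 12) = d*(d + 3)*(d^2 - 4) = d*(d - 2)*(d + 3)*(d + 2)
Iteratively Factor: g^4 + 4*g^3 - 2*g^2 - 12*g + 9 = (g - 1)*(g^3 + 5*g^2 + 3*g - 9) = (g - 1)^2*(g^2 + 6*g + 9) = (g - 1)^2*(g + 3)*(g + 3)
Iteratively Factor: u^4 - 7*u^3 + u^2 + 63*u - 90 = (u - 3)*(u^3 - 4*u^2 - 11*u + 30) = (u - 5)*(u - 3)*(u^2 + u - 6) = (u - 5)*(u - 3)*(u - 2)*(u + 3)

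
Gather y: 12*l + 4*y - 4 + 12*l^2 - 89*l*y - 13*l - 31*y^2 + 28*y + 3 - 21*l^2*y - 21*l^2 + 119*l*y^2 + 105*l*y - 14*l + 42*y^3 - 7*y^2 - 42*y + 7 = -9*l^2 - 15*l + 42*y^3 + y^2*(119*l - 38) + y*(-21*l^2 + 16*l - 10) + 6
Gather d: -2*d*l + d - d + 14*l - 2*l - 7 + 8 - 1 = -2*d*l + 12*l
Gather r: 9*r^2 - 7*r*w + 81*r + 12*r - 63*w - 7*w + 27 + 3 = 9*r^2 + r*(93 - 7*w) - 70*w + 30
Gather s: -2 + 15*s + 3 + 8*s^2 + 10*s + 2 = 8*s^2 + 25*s + 3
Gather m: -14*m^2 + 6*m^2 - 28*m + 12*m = -8*m^2 - 16*m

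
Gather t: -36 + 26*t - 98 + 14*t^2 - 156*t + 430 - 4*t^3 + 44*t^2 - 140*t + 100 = -4*t^3 + 58*t^2 - 270*t + 396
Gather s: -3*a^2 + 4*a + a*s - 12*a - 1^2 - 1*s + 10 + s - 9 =-3*a^2 + a*s - 8*a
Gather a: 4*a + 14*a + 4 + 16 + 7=18*a + 27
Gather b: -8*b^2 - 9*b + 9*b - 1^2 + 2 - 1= -8*b^2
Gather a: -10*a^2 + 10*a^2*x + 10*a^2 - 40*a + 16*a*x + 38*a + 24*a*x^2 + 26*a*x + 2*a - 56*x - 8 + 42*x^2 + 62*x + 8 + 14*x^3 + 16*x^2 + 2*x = 10*a^2*x + a*(24*x^2 + 42*x) + 14*x^3 + 58*x^2 + 8*x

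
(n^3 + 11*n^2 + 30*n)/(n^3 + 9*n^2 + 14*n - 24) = n*(n + 5)/(n^2 + 3*n - 4)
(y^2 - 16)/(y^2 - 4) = (y^2 - 16)/(y^2 - 4)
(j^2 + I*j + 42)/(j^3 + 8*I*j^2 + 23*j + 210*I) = (j - 6*I)/(j^2 + I*j + 30)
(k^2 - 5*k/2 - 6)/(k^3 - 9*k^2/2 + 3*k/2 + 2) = (2*k + 3)/(2*k^2 - k - 1)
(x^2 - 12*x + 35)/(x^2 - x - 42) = (x - 5)/(x + 6)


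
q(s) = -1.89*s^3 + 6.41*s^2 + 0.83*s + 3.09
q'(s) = -5.67*s^2 + 12.82*s + 0.83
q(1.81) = 14.38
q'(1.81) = 5.46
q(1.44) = 11.93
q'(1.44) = 7.53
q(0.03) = 3.12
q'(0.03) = 1.21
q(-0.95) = 9.71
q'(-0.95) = -16.47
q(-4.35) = 276.34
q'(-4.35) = -162.23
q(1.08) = 9.08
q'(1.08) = 8.06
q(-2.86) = 97.36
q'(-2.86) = -82.21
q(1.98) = 15.19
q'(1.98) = 3.98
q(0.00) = 3.09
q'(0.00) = 0.83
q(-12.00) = 4182.09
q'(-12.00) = -969.49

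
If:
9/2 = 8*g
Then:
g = 9/16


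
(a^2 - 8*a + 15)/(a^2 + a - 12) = (a - 5)/(a + 4)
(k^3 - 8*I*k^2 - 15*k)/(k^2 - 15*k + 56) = k*(k^2 - 8*I*k - 15)/(k^2 - 15*k + 56)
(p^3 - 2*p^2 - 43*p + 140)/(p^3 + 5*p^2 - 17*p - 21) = (p^2 - 9*p + 20)/(p^2 - 2*p - 3)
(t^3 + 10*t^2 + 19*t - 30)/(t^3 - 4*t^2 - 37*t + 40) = (t + 6)/(t - 8)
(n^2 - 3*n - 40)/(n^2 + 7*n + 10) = (n - 8)/(n + 2)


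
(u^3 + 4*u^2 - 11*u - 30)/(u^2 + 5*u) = u - 1 - 6/u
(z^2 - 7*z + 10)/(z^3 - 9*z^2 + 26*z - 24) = (z - 5)/(z^2 - 7*z + 12)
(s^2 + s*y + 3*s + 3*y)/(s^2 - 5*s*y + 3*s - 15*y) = (-s - y)/(-s + 5*y)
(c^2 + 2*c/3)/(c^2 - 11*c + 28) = c*(3*c + 2)/(3*(c^2 - 11*c + 28))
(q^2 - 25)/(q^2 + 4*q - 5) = (q - 5)/(q - 1)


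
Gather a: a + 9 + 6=a + 15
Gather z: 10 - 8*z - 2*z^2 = -2*z^2 - 8*z + 10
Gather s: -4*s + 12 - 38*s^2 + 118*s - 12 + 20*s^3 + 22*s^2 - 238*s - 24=20*s^3 - 16*s^2 - 124*s - 24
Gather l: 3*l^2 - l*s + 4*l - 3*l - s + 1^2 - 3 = 3*l^2 + l*(1 - s) - s - 2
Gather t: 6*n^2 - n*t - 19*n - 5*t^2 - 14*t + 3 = 6*n^2 - 19*n - 5*t^2 + t*(-n - 14) + 3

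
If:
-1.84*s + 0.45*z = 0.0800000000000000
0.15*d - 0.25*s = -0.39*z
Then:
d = -2.19239130434783*z - 0.072463768115942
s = 0.244565217391304*z - 0.0434782608695652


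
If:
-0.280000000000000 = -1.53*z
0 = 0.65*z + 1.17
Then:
No Solution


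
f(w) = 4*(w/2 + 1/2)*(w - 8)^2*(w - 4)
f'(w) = 4*(w/2 + 1/2)*(w - 8)^2 + 4*(w/2 + 1/2)*(w - 4)*(2*w - 16) + 2*(w - 8)^2*(w - 4) = 8*w^3 - 114*w^2 + 432*w - 256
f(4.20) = 30.04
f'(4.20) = 140.14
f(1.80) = -473.58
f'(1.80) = 198.90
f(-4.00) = 6912.00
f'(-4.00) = -4320.00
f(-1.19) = 166.56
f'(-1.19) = -945.00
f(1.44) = -537.61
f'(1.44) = 153.58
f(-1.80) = 891.25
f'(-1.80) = -1449.62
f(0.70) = -597.91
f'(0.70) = -6.72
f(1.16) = -574.00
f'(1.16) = 104.21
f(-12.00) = 140800.00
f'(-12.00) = -35680.00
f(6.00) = 112.00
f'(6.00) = -40.00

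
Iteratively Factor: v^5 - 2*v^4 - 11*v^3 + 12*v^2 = (v + 3)*(v^4 - 5*v^3 + 4*v^2) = v*(v + 3)*(v^3 - 5*v^2 + 4*v) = v^2*(v + 3)*(v^2 - 5*v + 4) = v^2*(v - 4)*(v + 3)*(v - 1)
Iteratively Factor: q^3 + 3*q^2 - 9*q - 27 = (q + 3)*(q^2 - 9) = (q - 3)*(q + 3)*(q + 3)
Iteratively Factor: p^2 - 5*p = (p - 5)*(p)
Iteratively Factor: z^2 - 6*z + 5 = (z - 1)*(z - 5)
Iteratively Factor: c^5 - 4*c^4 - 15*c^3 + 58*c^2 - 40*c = (c)*(c^4 - 4*c^3 - 15*c^2 + 58*c - 40) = c*(c - 2)*(c^3 - 2*c^2 - 19*c + 20) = c*(c - 5)*(c - 2)*(c^2 + 3*c - 4) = c*(c - 5)*(c - 2)*(c + 4)*(c - 1)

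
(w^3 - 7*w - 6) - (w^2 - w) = w^3 - w^2 - 6*w - 6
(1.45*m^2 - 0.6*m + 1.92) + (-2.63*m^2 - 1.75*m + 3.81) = -1.18*m^2 - 2.35*m + 5.73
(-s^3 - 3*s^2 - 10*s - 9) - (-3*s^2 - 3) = -s^3 - 10*s - 6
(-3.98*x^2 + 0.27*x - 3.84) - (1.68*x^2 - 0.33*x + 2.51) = -5.66*x^2 + 0.6*x - 6.35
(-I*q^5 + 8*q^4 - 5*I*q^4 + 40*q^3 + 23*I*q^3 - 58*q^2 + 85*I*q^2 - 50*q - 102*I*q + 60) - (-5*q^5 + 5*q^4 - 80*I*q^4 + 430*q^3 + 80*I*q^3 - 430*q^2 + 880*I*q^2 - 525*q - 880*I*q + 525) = 5*q^5 - I*q^5 + 3*q^4 + 75*I*q^4 - 390*q^3 - 57*I*q^3 + 372*q^2 - 795*I*q^2 + 475*q + 778*I*q - 465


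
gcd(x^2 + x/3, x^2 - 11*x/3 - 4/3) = x + 1/3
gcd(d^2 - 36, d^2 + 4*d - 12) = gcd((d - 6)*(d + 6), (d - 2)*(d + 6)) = d + 6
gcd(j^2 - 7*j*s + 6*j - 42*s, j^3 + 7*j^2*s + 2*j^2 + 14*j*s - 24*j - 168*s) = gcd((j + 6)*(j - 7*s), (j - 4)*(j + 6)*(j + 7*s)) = j + 6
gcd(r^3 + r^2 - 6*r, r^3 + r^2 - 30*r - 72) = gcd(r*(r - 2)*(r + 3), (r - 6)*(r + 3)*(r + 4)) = r + 3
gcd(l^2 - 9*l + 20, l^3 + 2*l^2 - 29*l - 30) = l - 5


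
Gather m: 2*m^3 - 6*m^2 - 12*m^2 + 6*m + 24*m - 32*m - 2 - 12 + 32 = 2*m^3 - 18*m^2 - 2*m + 18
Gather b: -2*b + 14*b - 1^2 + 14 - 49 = 12*b - 36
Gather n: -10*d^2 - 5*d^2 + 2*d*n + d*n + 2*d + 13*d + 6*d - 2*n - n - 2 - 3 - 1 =-15*d^2 + 21*d + n*(3*d - 3) - 6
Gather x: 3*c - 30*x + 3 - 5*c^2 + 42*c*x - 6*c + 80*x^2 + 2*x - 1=-5*c^2 - 3*c + 80*x^2 + x*(42*c - 28) + 2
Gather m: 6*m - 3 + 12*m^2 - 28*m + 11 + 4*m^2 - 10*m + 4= 16*m^2 - 32*m + 12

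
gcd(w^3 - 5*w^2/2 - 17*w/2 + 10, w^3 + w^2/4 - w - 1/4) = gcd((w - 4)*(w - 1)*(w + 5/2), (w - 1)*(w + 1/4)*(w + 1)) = w - 1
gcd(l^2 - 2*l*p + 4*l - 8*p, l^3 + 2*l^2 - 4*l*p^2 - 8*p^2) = -l + 2*p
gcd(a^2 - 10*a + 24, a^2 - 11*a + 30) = a - 6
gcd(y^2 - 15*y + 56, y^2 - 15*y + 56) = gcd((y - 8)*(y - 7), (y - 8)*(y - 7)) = y^2 - 15*y + 56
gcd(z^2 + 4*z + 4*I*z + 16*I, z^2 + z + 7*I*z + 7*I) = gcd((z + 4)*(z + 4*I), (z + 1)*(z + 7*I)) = 1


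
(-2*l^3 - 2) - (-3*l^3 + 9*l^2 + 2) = l^3 - 9*l^2 - 4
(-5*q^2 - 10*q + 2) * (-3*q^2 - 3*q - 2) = 15*q^4 + 45*q^3 + 34*q^2 + 14*q - 4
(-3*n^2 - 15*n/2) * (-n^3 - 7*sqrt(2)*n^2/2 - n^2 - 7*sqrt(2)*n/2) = 3*n^5 + 21*n^4/2 + 21*sqrt(2)*n^4/2 + 15*n^3/2 + 147*sqrt(2)*n^3/4 + 105*sqrt(2)*n^2/4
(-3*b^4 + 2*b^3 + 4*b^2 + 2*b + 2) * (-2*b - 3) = 6*b^5 + 5*b^4 - 14*b^3 - 16*b^2 - 10*b - 6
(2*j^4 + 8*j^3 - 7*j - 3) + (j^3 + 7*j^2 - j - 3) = 2*j^4 + 9*j^3 + 7*j^2 - 8*j - 6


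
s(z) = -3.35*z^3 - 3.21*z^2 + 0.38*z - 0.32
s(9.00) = -2699.06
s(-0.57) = -0.96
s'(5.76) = -370.03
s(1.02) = -6.83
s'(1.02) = -16.62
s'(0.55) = -6.19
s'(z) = -10.05*z^2 - 6.42*z + 0.38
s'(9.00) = -871.45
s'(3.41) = -138.37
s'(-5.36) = -253.94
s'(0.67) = -8.43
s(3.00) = -118.52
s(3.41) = -169.18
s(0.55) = -1.64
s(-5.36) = 421.29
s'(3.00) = -109.33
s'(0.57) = -6.54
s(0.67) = -2.51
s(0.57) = -1.77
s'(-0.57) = 0.77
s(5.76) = -744.83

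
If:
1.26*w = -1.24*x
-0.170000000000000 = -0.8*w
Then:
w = 0.21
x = -0.22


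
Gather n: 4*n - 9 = 4*n - 9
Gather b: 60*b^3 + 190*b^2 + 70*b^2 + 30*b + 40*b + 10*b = 60*b^3 + 260*b^2 + 80*b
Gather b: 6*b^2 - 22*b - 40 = 6*b^2 - 22*b - 40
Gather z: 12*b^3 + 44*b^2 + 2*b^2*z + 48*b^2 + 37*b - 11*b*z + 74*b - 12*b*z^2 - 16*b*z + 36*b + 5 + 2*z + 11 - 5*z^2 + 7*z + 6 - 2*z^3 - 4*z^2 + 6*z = 12*b^3 + 92*b^2 + 147*b - 2*z^3 + z^2*(-12*b - 9) + z*(2*b^2 - 27*b + 15) + 22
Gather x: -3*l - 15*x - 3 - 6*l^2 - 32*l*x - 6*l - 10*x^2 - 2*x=-6*l^2 - 9*l - 10*x^2 + x*(-32*l - 17) - 3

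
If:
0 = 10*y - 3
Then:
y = 3/10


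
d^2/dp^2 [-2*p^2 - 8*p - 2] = -4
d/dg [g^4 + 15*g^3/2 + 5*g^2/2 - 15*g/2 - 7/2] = 4*g^3 + 45*g^2/2 + 5*g - 15/2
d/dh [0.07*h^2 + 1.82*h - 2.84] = 0.14*h + 1.82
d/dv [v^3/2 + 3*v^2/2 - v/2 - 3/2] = 3*v^2/2 + 3*v - 1/2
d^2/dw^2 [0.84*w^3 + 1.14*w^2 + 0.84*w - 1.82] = 5.04*w + 2.28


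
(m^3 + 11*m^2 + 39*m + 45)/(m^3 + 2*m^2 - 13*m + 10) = (m^2 + 6*m + 9)/(m^2 - 3*m + 2)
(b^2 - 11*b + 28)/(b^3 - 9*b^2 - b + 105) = (b - 4)/(b^2 - 2*b - 15)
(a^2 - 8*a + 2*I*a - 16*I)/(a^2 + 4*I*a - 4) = (a - 8)/(a + 2*I)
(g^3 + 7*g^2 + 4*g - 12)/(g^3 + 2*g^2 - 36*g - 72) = (g - 1)/(g - 6)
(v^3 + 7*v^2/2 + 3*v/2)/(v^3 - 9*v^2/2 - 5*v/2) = (v + 3)/(v - 5)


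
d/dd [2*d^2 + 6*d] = 4*d + 6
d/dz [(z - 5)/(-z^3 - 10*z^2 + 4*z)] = (-z*(z^2 + 10*z - 4) + (z - 5)*(3*z^2 + 20*z - 4))/(z^2*(z^2 + 10*z - 4)^2)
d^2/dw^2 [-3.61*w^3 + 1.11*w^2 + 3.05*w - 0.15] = 2.22 - 21.66*w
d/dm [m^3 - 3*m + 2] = 3*m^2 - 3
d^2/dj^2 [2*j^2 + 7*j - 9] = 4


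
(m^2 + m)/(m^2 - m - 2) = m/(m - 2)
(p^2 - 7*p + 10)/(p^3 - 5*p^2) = (p - 2)/p^2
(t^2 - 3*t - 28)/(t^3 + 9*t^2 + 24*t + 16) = (t - 7)/(t^2 + 5*t + 4)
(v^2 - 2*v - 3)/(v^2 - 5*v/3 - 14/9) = 9*(-v^2 + 2*v + 3)/(-9*v^2 + 15*v + 14)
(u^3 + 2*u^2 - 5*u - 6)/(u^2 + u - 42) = (u^3 + 2*u^2 - 5*u - 6)/(u^2 + u - 42)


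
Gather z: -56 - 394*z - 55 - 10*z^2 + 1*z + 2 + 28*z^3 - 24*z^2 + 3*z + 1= 28*z^3 - 34*z^2 - 390*z - 108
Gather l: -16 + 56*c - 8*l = 56*c - 8*l - 16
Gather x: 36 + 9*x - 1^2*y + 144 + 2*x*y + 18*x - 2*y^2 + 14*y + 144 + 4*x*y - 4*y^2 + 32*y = x*(6*y + 27) - 6*y^2 + 45*y + 324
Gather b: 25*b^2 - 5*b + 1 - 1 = 25*b^2 - 5*b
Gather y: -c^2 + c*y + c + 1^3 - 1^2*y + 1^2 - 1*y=-c^2 + c + y*(c - 2) + 2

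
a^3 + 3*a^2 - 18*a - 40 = (a - 4)*(a + 2)*(a + 5)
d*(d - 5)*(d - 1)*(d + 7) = d^4 + d^3 - 37*d^2 + 35*d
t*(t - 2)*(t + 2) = t^3 - 4*t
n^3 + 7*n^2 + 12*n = n*(n + 3)*(n + 4)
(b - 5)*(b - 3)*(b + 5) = b^3 - 3*b^2 - 25*b + 75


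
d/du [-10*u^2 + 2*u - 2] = 2 - 20*u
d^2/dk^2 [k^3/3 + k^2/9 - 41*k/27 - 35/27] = 2*k + 2/9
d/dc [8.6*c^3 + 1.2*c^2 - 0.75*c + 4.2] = 25.8*c^2 + 2.4*c - 0.75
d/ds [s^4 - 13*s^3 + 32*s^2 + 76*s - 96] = 4*s^3 - 39*s^2 + 64*s + 76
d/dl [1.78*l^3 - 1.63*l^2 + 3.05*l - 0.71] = 5.34*l^2 - 3.26*l + 3.05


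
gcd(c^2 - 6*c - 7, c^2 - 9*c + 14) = c - 7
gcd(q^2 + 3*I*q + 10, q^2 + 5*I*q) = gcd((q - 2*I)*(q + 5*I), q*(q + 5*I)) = q + 5*I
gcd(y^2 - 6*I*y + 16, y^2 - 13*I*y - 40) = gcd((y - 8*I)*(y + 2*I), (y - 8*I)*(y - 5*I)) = y - 8*I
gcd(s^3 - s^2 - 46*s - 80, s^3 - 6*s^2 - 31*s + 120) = s^2 - 3*s - 40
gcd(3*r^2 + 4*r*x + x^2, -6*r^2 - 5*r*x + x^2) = r + x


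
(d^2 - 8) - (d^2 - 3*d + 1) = 3*d - 9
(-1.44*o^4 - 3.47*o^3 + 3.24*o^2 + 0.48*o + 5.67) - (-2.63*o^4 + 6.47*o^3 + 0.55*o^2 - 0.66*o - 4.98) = 1.19*o^4 - 9.94*o^3 + 2.69*o^2 + 1.14*o + 10.65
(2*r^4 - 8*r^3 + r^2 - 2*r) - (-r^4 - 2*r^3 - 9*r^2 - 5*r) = 3*r^4 - 6*r^3 + 10*r^2 + 3*r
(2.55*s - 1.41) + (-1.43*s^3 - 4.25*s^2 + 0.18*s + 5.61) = -1.43*s^3 - 4.25*s^2 + 2.73*s + 4.2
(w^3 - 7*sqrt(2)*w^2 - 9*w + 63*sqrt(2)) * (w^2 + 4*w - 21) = w^5 - 7*sqrt(2)*w^4 + 4*w^4 - 28*sqrt(2)*w^3 - 30*w^3 - 36*w^2 + 210*sqrt(2)*w^2 + 189*w + 252*sqrt(2)*w - 1323*sqrt(2)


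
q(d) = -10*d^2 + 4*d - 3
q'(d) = 4 - 20*d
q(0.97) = -8.53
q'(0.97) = -15.40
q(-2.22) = -61.16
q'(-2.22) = 48.40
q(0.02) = -2.92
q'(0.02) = 3.60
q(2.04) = -36.46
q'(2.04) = -36.80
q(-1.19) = -21.92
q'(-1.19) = 27.80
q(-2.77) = -90.81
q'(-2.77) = 59.40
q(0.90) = -7.50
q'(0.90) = -14.00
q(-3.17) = -116.17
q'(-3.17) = 67.40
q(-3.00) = -105.00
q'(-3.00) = 64.00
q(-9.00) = -849.00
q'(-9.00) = 184.00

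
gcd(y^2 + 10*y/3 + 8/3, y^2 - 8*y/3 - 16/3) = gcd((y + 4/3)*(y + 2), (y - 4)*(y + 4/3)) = y + 4/3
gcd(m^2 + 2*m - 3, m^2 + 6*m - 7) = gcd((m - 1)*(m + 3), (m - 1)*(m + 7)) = m - 1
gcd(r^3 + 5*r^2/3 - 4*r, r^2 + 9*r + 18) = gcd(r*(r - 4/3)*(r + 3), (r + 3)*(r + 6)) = r + 3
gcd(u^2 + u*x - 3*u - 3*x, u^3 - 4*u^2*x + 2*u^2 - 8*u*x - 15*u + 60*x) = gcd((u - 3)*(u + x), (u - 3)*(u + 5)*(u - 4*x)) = u - 3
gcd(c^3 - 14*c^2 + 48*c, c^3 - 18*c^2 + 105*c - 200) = c - 8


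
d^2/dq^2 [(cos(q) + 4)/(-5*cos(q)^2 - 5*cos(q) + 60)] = (cos(q)^2 + 3*cos(q) - 2)/(5*(cos(q) - 3)^3)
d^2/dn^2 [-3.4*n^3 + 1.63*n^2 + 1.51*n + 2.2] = 3.26 - 20.4*n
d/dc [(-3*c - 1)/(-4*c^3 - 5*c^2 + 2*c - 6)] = (-24*c^3 - 27*c^2 - 10*c + 20)/(16*c^6 + 40*c^5 + 9*c^4 + 28*c^3 + 64*c^2 - 24*c + 36)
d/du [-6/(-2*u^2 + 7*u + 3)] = 6*(7 - 4*u)/(-2*u^2 + 7*u + 3)^2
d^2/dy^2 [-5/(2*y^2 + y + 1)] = 10*(4*y^2 + 2*y - (4*y + 1)^2 + 2)/(2*y^2 + y + 1)^3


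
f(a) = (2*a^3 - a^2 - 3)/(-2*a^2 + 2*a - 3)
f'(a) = (4*a - 2)*(2*a^3 - a^2 - 3)/(-2*a^2 + 2*a - 3)^2 + (6*a^2 - 2*a)/(-2*a^2 + 2*a - 3)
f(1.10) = 0.48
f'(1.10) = -1.93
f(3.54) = -3.49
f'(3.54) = -1.22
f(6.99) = -7.28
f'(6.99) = -1.04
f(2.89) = -2.65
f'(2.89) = -1.36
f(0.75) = 1.04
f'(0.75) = -1.11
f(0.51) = 1.20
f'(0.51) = -0.24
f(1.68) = -0.69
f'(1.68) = -1.95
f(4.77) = -4.91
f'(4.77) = -1.11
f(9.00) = -9.35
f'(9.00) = -1.02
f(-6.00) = 5.41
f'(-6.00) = -1.00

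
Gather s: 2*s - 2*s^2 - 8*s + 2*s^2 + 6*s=0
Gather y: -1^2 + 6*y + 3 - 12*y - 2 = -6*y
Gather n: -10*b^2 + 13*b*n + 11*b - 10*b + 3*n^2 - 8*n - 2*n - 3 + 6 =-10*b^2 + b + 3*n^2 + n*(13*b - 10) + 3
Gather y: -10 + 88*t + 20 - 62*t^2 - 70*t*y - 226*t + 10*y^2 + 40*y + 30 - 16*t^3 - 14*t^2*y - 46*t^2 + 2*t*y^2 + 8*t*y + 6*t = -16*t^3 - 108*t^2 - 132*t + y^2*(2*t + 10) + y*(-14*t^2 - 62*t + 40) + 40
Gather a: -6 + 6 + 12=12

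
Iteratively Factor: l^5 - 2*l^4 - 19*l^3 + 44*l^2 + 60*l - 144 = (l + 4)*(l^4 - 6*l^3 + 5*l^2 + 24*l - 36) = (l - 3)*(l + 4)*(l^3 - 3*l^2 - 4*l + 12) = (l - 3)*(l + 2)*(l + 4)*(l^2 - 5*l + 6) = (l - 3)^2*(l + 2)*(l + 4)*(l - 2)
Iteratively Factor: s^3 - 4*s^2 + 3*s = (s - 3)*(s^2 - s) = s*(s - 3)*(s - 1)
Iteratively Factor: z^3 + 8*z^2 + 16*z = (z + 4)*(z^2 + 4*z) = (z + 4)^2*(z)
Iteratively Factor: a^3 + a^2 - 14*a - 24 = (a + 3)*(a^2 - 2*a - 8) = (a - 4)*(a + 3)*(a + 2)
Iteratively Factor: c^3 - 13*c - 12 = (c + 1)*(c^2 - c - 12) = (c + 1)*(c + 3)*(c - 4)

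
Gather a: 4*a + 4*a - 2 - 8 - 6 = 8*a - 16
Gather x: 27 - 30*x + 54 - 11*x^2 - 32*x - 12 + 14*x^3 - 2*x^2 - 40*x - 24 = 14*x^3 - 13*x^2 - 102*x + 45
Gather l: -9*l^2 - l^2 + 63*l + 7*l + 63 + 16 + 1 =-10*l^2 + 70*l + 80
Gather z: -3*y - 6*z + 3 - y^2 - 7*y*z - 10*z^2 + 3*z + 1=-y^2 - 3*y - 10*z^2 + z*(-7*y - 3) + 4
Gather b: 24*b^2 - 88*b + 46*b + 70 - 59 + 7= 24*b^2 - 42*b + 18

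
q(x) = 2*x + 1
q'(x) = 2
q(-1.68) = -2.36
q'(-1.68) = 2.00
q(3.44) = 7.88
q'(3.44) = 2.00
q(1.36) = 3.72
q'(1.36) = 2.00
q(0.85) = 2.70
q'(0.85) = 2.00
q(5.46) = 11.92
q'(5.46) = 2.00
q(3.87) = 8.74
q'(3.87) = 2.00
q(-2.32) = -3.64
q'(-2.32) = 2.00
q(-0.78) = -0.56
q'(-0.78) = 2.00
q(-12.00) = -23.00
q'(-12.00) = 2.00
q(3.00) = 7.00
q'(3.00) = 2.00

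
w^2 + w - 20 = (w - 4)*(w + 5)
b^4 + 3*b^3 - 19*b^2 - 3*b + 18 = (b - 3)*(b - 1)*(b + 1)*(b + 6)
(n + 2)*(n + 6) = n^2 + 8*n + 12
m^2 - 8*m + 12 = (m - 6)*(m - 2)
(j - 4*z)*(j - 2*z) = j^2 - 6*j*z + 8*z^2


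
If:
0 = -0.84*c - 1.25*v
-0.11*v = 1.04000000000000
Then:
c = 14.07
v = -9.45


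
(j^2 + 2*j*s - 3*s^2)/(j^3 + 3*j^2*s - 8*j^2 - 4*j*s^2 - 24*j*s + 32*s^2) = (j + 3*s)/(j^2 + 4*j*s - 8*j - 32*s)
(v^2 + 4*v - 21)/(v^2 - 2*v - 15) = (-v^2 - 4*v + 21)/(-v^2 + 2*v + 15)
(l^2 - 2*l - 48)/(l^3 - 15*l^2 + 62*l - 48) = (l + 6)/(l^2 - 7*l + 6)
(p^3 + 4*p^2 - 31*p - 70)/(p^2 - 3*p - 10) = p + 7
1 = 1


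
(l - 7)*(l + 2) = l^2 - 5*l - 14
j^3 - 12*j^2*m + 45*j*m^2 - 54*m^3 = (j - 6*m)*(j - 3*m)^2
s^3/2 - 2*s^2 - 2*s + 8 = (s/2 + 1)*(s - 4)*(s - 2)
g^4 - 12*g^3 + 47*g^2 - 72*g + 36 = (g - 6)*(g - 3)*(g - 2)*(g - 1)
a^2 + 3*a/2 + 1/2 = (a + 1/2)*(a + 1)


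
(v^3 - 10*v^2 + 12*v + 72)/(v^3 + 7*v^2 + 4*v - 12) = (v^2 - 12*v + 36)/(v^2 + 5*v - 6)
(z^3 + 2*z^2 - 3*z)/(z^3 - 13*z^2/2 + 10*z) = 2*(z^2 + 2*z - 3)/(2*z^2 - 13*z + 20)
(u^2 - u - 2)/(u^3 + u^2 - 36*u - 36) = (u - 2)/(u^2 - 36)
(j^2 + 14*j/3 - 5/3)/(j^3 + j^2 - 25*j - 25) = (j - 1/3)/(j^2 - 4*j - 5)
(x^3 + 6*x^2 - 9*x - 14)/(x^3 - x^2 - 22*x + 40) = (x^2 + 8*x + 7)/(x^2 + x - 20)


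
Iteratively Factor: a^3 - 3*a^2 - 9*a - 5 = (a + 1)*(a^2 - 4*a - 5) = (a + 1)^2*(a - 5)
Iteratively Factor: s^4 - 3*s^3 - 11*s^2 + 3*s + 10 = (s - 5)*(s^3 + 2*s^2 - s - 2) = (s - 5)*(s + 1)*(s^2 + s - 2) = (s - 5)*(s - 1)*(s + 1)*(s + 2)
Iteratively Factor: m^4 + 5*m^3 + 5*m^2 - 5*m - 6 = (m + 3)*(m^3 + 2*m^2 - m - 2) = (m - 1)*(m + 3)*(m^2 + 3*m + 2) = (m - 1)*(m + 1)*(m + 3)*(m + 2)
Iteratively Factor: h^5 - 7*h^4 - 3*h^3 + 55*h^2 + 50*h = (h - 5)*(h^4 - 2*h^3 - 13*h^2 - 10*h) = (h - 5)^2*(h^3 + 3*h^2 + 2*h) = (h - 5)^2*(h + 1)*(h^2 + 2*h) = h*(h - 5)^2*(h + 1)*(h + 2)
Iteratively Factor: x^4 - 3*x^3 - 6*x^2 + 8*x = (x - 4)*(x^3 + x^2 - 2*x) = (x - 4)*(x - 1)*(x^2 + 2*x) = (x - 4)*(x - 1)*(x + 2)*(x)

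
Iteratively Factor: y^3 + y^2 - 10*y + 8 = (y - 2)*(y^2 + 3*y - 4) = (y - 2)*(y - 1)*(y + 4)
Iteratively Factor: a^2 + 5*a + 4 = (a + 4)*(a + 1)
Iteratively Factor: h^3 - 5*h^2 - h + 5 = (h - 1)*(h^2 - 4*h - 5) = (h - 5)*(h - 1)*(h + 1)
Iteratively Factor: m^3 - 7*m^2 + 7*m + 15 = (m - 3)*(m^2 - 4*m - 5) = (m - 3)*(m + 1)*(m - 5)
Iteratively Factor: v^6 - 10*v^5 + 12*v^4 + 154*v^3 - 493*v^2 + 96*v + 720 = (v + 4)*(v^5 - 14*v^4 + 68*v^3 - 118*v^2 - 21*v + 180) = (v + 1)*(v + 4)*(v^4 - 15*v^3 + 83*v^2 - 201*v + 180) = (v - 3)*(v + 1)*(v + 4)*(v^3 - 12*v^2 + 47*v - 60) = (v - 4)*(v - 3)*(v + 1)*(v + 4)*(v^2 - 8*v + 15) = (v - 4)*(v - 3)^2*(v + 1)*(v + 4)*(v - 5)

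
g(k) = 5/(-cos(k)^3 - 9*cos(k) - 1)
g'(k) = 5*(-3*sin(k)*cos(k)^2 - 9*sin(k))/(-cos(k)^3 - 9*cos(k) - 1)^2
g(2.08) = 1.43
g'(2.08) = -3.46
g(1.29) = -1.42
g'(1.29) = -3.59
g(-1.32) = -1.54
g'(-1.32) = 4.21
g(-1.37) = -1.78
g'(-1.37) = 5.69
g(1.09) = -0.95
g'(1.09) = -1.54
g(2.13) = 1.27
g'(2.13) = -2.71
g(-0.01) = -0.45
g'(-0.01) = 0.00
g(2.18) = 1.15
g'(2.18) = -2.18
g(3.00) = 0.56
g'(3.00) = -0.11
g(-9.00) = 0.63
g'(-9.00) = 0.37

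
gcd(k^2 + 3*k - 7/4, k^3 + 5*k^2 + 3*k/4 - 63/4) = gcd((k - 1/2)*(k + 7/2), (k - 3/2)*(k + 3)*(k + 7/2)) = k + 7/2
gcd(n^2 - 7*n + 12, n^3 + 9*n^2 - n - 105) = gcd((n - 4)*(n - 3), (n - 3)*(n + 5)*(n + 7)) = n - 3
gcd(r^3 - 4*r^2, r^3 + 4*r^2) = r^2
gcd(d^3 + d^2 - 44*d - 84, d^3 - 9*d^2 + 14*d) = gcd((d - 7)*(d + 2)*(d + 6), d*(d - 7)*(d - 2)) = d - 7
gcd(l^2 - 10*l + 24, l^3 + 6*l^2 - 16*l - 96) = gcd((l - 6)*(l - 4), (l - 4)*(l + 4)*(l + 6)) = l - 4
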